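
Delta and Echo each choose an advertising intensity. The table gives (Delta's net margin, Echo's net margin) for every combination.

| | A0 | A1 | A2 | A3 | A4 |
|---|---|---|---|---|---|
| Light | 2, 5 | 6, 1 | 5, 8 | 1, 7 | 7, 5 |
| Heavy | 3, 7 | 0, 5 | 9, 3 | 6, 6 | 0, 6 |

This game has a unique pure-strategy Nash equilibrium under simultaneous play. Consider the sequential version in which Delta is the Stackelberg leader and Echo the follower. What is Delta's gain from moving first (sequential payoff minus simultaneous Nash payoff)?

Solve by backward induction (Delta leads).
- Light: BR = A2, leader payoff 5.
- Heavy: BR = A0, leader payoff 3.
Among 5, 3, the best is 5 at Light. Subgame-perfect outcome: (Light, A2) with payoffs (5, 8).
Under simultaneous play:
Delta's best replies: A0→Heavy; A1→Light; A2→Heavy; A3→Heavy; A4→Light.
Echo's best replies: Light→A2; Heavy→A0.
Only (Heavy, A0) has each player best-responding; Nash payoffs (3, 7).
Delta's commitment gain: 5 − 3 = 2.

2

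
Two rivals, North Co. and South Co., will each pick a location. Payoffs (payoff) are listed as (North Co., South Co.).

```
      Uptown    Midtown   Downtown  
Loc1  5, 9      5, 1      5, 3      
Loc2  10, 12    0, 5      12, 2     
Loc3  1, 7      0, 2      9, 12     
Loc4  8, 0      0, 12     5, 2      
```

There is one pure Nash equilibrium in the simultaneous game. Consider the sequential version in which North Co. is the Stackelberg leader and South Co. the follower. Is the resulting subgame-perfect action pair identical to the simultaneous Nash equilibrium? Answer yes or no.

yes

Work backward from South Co.'s decision.
- Loc1: South Co. compares 9, 1, 3 and picks Uptown; North Co. would get 5.
- Loc2: South Co. compares 12, 5, 2 and picks Uptown; North Co. would get 10.
- Loc3: South Co. compares 7, 2, 12 and picks Downtown; North Co. would get 9.
- Loc4: South Co. compares 0, 12, 2 and picks Midtown; North Co. would get 0.
Among 5, 10, 9, 0, the best is 10 at Loc2. Subgame-perfect outcome: (Loc2, Uptown) with payoffs (10, 12).
Under simultaneous play:
North Co.'s best replies: Uptown→Loc2; Midtown→Loc1; Downtown→Loc2.
South Co.'s best replies: Loc1→Uptown; Loc2→Uptown; Loc3→Downtown; Loc4→Midtown.
Only (Loc2, Uptown) has each player best-responding; Nash payoffs (10, 12).
Sequential outcome (Loc2, Uptown) coincides with the Nash profile (Loc2, Uptown).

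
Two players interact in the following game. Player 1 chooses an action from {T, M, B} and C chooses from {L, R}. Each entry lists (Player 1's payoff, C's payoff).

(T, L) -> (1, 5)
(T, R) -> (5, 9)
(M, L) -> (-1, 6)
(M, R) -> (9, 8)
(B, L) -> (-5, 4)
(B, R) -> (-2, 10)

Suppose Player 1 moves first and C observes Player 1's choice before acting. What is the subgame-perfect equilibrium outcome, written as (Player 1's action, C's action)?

Solve by backward induction (Player 1 leads).
- T: BR = R, leader payoff 5.
- M: BR = R, leader payoff 9.
- B: BR = R, leader payoff -2.
Among 5, 9, -2, the best is 9 at M. Subgame-perfect outcome: (M, R) with payoffs (9, 8).

(M, R)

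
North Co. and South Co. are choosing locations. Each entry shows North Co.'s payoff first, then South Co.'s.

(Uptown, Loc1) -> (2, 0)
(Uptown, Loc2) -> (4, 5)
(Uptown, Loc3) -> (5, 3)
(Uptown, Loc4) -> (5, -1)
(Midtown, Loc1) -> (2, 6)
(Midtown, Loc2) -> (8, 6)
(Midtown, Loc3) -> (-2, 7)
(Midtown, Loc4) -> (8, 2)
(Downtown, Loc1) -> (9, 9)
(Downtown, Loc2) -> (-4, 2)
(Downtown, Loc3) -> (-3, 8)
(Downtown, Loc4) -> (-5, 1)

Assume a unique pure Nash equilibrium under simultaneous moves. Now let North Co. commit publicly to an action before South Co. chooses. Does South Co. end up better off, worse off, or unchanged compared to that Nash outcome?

unchanged

Backward induction with North Co. moving first.
- Uptown: South Co. compares 0, 5, 3, -1 and picks Loc2; North Co. would get 4.
- Midtown: South Co. compares 6, 6, 7, 2 and picks Loc3; North Co. would get -2.
- Downtown: South Co. compares 9, 2, 8, 1 and picks Loc1; North Co. would get 9.
North Co.'s induced payoffs are 4, -2, 9, so North Co. commits to Downtown. Subgame-perfect outcome: (Downtown, Loc1) with payoffs (9, 9).
Now find the simultaneous Nash equilibrium.
North Co.'s best replies: Loc1→Downtown; Loc2→Midtown; Loc3→Uptown; Loc4→Midtown.
South Co.'s best replies: Uptown→Loc2; Midtown→Loc3; Downtown→Loc1.
The unique mutual best reply is (Downtown, Loc1), giving (9, 9).
South Co. earns 9 sequentially versus 9 at the Nash outcome: unchanged.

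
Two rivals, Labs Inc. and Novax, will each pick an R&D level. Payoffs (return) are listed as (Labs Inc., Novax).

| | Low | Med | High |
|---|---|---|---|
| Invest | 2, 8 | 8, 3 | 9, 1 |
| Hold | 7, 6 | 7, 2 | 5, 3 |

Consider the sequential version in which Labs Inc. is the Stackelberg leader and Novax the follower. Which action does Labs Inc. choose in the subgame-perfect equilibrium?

Backward induction with Labs Inc. moving first.
- Invest: BR = Low, leader payoff 2.
- Hold: BR = Low, leader payoff 7.
Labs Inc.'s induced payoffs are 2, 7, so Labs Inc. commits to Hold. Subgame-perfect outcome: (Hold, Low) with payoffs (7, 6).

Hold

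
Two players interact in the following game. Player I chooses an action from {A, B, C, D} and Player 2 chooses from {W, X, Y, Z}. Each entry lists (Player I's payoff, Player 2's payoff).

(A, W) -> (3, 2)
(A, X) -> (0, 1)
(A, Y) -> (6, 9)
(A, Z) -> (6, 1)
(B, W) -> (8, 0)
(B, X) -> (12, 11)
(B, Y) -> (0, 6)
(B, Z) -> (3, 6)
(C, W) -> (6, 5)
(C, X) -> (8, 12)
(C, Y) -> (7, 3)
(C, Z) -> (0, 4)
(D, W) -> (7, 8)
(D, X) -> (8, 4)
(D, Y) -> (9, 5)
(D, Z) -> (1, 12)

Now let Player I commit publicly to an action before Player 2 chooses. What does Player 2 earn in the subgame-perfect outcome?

Work backward from Player 2's decision.
- A: BR = Y, leader payoff 6.
- B: BR = X, leader payoff 12.
- C: BR = X, leader payoff 8.
- D: BR = Z, leader payoff 1.
Player I's induced payoffs are 6, 12, 8, 1, so Player I commits to B. Subgame-perfect outcome: (B, X) with payoffs (12, 11).

11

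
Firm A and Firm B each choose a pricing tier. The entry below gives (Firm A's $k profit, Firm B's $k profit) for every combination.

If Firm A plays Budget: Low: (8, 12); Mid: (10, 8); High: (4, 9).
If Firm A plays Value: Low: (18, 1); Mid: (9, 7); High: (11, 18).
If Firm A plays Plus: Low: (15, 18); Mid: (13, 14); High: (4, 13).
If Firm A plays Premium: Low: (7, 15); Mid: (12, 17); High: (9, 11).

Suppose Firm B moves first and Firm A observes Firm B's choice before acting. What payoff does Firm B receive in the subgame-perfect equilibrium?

18

Work backward from Firm A's decision.
- Low → Firm A plays Value (best of 8, 18, 15, 7); Firm B gets 1.
- Mid → Firm A plays Plus (best of 10, 9, 13, 12); Firm B gets 14.
- High → Firm A plays Value (best of 4, 11, 4, 9); Firm B gets 18.
Maximizing over 1, 14, 18, Firm B chooses High. Subgame-perfect outcome: (Value, High) with payoffs (11, 18).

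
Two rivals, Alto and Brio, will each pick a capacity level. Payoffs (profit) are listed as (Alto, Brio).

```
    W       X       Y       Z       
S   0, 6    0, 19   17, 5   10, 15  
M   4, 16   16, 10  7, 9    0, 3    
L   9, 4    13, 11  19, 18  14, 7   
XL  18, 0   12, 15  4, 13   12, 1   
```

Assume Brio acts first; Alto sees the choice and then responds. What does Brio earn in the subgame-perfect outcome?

Work backward from Alto's decision.
- W: BR = XL, leader payoff 0.
- X: BR = M, leader payoff 10.
- Y: BR = L, leader payoff 18.
- Z: BR = L, leader payoff 7.
Brio's induced payoffs are 0, 10, 18, 7, so Brio commits to Y. Subgame-perfect outcome: (L, Y) with payoffs (19, 18).

18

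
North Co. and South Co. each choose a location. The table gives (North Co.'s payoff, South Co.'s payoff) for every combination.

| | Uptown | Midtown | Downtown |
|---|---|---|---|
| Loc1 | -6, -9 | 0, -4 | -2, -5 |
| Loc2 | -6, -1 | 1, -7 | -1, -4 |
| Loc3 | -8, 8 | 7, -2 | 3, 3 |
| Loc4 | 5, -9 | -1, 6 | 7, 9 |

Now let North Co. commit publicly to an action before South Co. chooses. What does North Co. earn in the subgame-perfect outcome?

7

Work backward from South Co.'s decision.
- Loc1: South Co. compares -9, -4, -5 and picks Midtown; North Co. would get 0.
- Loc2: South Co. compares -1, -7, -4 and picks Uptown; North Co. would get -6.
- Loc3: South Co. compares 8, -2, 3 and picks Uptown; North Co. would get -8.
- Loc4: South Co. compares -9, 6, 9 and picks Downtown; North Co. would get 7.
Among 0, -6, -8, 7, the best is 7 at Loc4. Subgame-perfect outcome: (Loc4, Downtown) with payoffs (7, 9).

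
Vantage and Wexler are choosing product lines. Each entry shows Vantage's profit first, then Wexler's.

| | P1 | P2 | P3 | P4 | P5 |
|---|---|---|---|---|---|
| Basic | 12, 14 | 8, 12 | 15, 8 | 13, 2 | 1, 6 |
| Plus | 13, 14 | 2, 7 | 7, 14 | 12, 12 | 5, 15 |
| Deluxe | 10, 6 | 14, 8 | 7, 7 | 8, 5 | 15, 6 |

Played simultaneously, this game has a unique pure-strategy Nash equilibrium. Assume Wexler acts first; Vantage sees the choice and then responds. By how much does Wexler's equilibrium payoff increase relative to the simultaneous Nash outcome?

Backward induction with Wexler moving first.
- P1 → Vantage plays Plus (best of 12, 13, 10); Wexler gets 14.
- P2 → Vantage plays Deluxe (best of 8, 2, 14); Wexler gets 8.
- P3 → Vantage plays Basic (best of 15, 7, 7); Wexler gets 8.
- P4 → Vantage plays Basic (best of 13, 12, 8); Wexler gets 2.
- P5 → Vantage plays Deluxe (best of 1, 5, 15); Wexler gets 6.
Among 14, 8, 8, 2, 6, the best is 14 at P1. Subgame-perfect outcome: (Plus, P1) with payoffs (13, 14).
For the simultaneous game, intersect best replies.
Vantage's best replies: P1→Plus; P2→Deluxe; P3→Basic; P4→Basic; P5→Deluxe.
Wexler's best replies: Basic→P1; Plus→P5; Deluxe→P2.
Only (Deluxe, P2) has each player best-responding; Nash payoffs (14, 8).
Wexler's commitment gain: 14 − 8 = 6.

6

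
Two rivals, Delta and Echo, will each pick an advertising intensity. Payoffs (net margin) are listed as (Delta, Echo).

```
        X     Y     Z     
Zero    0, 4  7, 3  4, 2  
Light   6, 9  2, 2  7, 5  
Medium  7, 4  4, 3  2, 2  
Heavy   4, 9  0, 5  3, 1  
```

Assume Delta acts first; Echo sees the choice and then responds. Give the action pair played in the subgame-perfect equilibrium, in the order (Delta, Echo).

(Medium, X)

Echo best-responds to each possible Delta move:
- Zero: Echo compares 4, 3, 2 and picks X; Delta would get 0.
- Light: Echo compares 9, 2, 5 and picks X; Delta would get 6.
- Medium: Echo compares 4, 3, 2 and picks X; Delta would get 7.
- Heavy: Echo compares 9, 5, 1 and picks X; Delta would get 4.
Maximizing over 0, 6, 7, 4, Delta chooses Medium. Subgame-perfect outcome: (Medium, X) with payoffs (7, 4).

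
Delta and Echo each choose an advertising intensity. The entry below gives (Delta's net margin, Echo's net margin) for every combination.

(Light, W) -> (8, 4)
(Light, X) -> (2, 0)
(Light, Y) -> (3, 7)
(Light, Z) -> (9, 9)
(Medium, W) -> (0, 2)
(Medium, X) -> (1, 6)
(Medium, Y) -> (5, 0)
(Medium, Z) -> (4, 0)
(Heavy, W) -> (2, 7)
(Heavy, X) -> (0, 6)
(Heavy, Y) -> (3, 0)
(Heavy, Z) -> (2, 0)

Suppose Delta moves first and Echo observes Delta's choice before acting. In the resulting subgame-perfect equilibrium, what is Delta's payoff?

Work backward from Echo's decision.
- Light: Echo compares 4, 0, 7, 9 and picks Z; Delta would get 9.
- Medium: Echo compares 2, 6, 0, 0 and picks X; Delta would get 1.
- Heavy: Echo compares 7, 6, 0, 0 and picks W; Delta would get 2.
Maximizing over 9, 1, 2, Delta chooses Light. Subgame-perfect outcome: (Light, Z) with payoffs (9, 9).

9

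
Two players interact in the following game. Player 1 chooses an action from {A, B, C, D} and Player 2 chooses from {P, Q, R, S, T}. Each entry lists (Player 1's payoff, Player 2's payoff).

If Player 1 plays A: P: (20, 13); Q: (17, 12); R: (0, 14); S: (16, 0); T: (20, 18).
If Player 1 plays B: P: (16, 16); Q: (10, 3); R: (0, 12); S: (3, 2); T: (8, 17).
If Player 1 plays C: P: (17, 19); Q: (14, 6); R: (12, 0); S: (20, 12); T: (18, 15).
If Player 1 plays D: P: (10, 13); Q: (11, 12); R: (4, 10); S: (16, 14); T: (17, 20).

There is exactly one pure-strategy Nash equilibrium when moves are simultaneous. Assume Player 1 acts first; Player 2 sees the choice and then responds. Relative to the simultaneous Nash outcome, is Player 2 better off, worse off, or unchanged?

Player 2 best-responds to each possible Player 1 move:
- A: BR = T, leader payoff 20.
- B: BR = T, leader payoff 8.
- C: BR = P, leader payoff 17.
- D: BR = T, leader payoff 17.
Maximizing over 20, 8, 17, 17, Player 1 chooses A. Subgame-perfect outcome: (A, T) with payoffs (20, 18).
Under simultaneous play:
Player 1's best replies: P→A; Q→A; R→C; S→C; T→A.
Player 2's best replies: A→T; B→T; C→P; D→T.
The unique mutual best reply is (A, T), giving (20, 18).
Player 2 earns 18 sequentially versus 18 at the Nash outcome: unchanged.

unchanged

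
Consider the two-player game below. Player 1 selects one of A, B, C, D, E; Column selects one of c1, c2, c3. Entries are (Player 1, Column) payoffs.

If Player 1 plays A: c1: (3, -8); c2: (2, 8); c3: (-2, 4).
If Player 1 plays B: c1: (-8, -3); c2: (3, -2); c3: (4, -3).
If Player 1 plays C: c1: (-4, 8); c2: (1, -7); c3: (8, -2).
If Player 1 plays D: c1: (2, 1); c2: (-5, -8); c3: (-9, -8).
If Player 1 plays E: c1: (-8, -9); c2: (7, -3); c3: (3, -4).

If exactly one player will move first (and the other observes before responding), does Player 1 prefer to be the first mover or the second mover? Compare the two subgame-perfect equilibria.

second

If Player 1 leads: Column's best replies are A→c2, B→c2, C→c1, D→c1, E→c2; Player 1's induced payoffs 2, 3, -4, 2, 7; outcome (E, c2), payoffs (7, -3).
If Column leads: Player 1's best replies are c1→A, c2→E, c3→C; Column's induced payoffs -8, -3, -2; outcome (C, c3), payoffs (8, -2).
Player 1 gets 7 moving first and 8 moving second, so Player 1 prefers to move second.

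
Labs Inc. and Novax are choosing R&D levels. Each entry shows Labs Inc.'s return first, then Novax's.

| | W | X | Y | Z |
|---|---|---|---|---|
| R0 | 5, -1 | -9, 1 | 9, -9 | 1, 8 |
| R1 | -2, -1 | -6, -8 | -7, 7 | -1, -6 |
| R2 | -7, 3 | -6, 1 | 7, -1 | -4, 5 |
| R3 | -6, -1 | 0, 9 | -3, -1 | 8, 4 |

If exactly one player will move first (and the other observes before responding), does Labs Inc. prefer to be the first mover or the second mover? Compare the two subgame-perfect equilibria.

If Labs Inc. leads: Novax's best replies are R0→Z, R1→Y, R2→Z, R3→X; Labs Inc.'s induced payoffs 1, -7, -4, 0; outcome (R0, Z), payoffs (1, 8).
If Novax leads: Labs Inc.'s best replies are W→R0, X→R3, Y→R0, Z→R3; Novax's induced payoffs -1, 9, -9, 4; outcome (R3, X), payoffs (0, 9).
Labs Inc. gets 1 moving first and 0 moving second, so Labs Inc. prefers to move first.

first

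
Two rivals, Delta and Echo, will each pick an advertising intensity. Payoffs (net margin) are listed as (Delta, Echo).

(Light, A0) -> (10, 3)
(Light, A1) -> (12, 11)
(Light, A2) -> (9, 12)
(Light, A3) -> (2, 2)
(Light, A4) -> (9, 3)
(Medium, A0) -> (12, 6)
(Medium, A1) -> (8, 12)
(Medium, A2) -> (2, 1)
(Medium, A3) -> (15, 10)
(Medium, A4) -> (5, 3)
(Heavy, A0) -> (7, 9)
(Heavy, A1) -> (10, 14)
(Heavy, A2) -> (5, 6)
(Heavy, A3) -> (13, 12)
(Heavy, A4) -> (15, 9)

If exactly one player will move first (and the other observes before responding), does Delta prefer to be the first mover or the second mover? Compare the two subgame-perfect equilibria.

If Delta leads: Echo's best replies are Light→A2, Medium→A1, Heavy→A1; Delta's induced payoffs 9, 8, 10; outcome (Heavy, A1), payoffs (10, 14).
If Echo leads: Delta's best replies are A0→Medium, A1→Light, A2→Light, A3→Medium, A4→Heavy; Echo's induced payoffs 6, 11, 12, 10, 9; outcome (Light, A2), payoffs (9, 12).
Delta gets 10 moving first and 9 moving second, so Delta prefers to move first.

first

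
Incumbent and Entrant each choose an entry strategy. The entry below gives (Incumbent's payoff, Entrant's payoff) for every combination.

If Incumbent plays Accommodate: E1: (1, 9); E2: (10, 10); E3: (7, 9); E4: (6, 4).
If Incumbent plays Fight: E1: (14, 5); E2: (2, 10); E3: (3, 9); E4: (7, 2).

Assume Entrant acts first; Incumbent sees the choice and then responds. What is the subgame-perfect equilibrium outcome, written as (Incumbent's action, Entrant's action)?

Work backward from Incumbent's decision.
- E1: BR = Fight, leader payoff 5.
- E2: BR = Accommodate, leader payoff 10.
- E3: BR = Accommodate, leader payoff 9.
- E4: BR = Fight, leader payoff 2.
Among 5, 10, 9, 2, the best is 10 at E2. Subgame-perfect outcome: (Accommodate, E2) with payoffs (10, 10).

(Accommodate, E2)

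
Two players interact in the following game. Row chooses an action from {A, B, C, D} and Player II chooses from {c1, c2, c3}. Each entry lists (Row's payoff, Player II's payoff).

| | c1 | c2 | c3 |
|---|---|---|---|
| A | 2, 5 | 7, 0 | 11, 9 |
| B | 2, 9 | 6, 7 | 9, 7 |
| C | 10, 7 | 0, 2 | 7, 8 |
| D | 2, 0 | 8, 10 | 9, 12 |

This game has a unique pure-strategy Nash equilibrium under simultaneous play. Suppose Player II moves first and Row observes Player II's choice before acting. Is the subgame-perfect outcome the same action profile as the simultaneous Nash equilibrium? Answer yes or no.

no

Work backward from Row's decision.
- c1 → Row plays C (best of 2, 2, 10, 2); Player II gets 7.
- c2 → Row plays D (best of 7, 6, 0, 8); Player II gets 10.
- c3 → Row plays A (best of 11, 9, 7, 9); Player II gets 9.
Player II's induced payoffs are 7, 10, 9, so Player II commits to c2. Subgame-perfect outcome: (D, c2) with payoffs (8, 10).
Now find the simultaneous Nash equilibrium.
Row's best replies: c1→C; c2→D; c3→A.
Player II's best replies: A→c3; B→c1; C→c3; D→c3.
Only (A, c3) has each player best-responding; Nash payoffs (11, 9).
Sequential outcome (D, c2) differs from the Nash profile (A, c3).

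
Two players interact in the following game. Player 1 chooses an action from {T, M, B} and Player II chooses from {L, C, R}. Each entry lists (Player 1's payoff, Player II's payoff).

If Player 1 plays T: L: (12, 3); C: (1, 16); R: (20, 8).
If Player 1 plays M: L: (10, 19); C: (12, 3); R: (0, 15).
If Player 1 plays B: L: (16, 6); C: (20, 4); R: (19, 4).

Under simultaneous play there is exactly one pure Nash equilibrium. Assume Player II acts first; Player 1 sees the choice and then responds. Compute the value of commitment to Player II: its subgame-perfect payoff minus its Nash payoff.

2

Solve by backward induction (Player II leads).
- L → Player 1 plays B (best of 12, 10, 16); Player II gets 6.
- C → Player 1 plays B (best of 1, 12, 20); Player II gets 4.
- R → Player 1 plays T (best of 20, 0, 19); Player II gets 8.
Player II's induced payoffs are 6, 4, 8, so Player II commits to R. Subgame-perfect outcome: (T, R) with payoffs (20, 8).
Under simultaneous play:
Player 1's best replies: L→B; C→B; R→T.
Player II's best replies: T→C; M→L; B→L.
Only (B, L) has each player best-responding; Nash payoffs (16, 6).
Player II's commitment gain: 8 − 6 = 2.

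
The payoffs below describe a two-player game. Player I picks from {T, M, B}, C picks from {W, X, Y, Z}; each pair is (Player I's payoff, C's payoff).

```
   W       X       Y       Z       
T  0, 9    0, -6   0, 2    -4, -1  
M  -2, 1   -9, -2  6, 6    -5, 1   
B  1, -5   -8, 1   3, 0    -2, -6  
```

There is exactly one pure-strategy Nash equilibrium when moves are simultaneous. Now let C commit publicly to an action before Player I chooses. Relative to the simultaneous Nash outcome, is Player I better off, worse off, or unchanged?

unchanged

Solve by backward induction (C leads).
- W: Player I compares 0, -2, 1 and picks B; C would get -5.
- X: Player I compares 0, -9, -8 and picks T; C would get -6.
- Y: Player I compares 0, 6, 3 and picks M; C would get 6.
- Z: Player I compares -4, -5, -2 and picks B; C would get -6.
C's induced payoffs are -5, -6, 6, -6, so C commits to Y. Subgame-perfect outcome: (M, Y) with payoffs (6, 6).
For the simultaneous game, intersect best replies.
Player I's best replies: W→B; X→T; Y→M; Z→B.
C's best replies: T→W; M→Y; B→X.
The unique mutual best reply is (M, Y), giving (6, 6).
Player I earns 6 sequentially versus 6 at the Nash outcome: unchanged.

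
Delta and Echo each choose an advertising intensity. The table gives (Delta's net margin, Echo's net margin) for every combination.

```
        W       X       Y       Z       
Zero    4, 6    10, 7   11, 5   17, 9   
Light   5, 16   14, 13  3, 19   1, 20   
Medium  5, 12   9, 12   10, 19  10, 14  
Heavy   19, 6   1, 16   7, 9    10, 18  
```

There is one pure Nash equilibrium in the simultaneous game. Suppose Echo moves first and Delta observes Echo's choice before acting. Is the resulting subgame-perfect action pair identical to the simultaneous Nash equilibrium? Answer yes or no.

no

Backward induction with Echo moving first.
- W → Delta plays Heavy (best of 4, 5, 5, 19); Echo gets 6.
- X → Delta plays Light (best of 10, 14, 9, 1); Echo gets 13.
- Y → Delta plays Zero (best of 11, 3, 10, 7); Echo gets 5.
- Z → Delta plays Zero (best of 17, 1, 10, 10); Echo gets 9.
Echo's induced payoffs are 6, 13, 5, 9, so Echo commits to X. Subgame-perfect outcome: (Light, X) with payoffs (14, 13).
For the simultaneous game, intersect best replies.
Delta's best replies: W→Heavy; X→Light; Y→Zero; Z→Zero.
Echo's best replies: Zero→Z; Light→Z; Medium→Y; Heavy→Z.
The unique mutual best reply is (Zero, Z), giving (17, 9).
Sequential outcome (Light, X) differs from the Nash profile (Zero, Z).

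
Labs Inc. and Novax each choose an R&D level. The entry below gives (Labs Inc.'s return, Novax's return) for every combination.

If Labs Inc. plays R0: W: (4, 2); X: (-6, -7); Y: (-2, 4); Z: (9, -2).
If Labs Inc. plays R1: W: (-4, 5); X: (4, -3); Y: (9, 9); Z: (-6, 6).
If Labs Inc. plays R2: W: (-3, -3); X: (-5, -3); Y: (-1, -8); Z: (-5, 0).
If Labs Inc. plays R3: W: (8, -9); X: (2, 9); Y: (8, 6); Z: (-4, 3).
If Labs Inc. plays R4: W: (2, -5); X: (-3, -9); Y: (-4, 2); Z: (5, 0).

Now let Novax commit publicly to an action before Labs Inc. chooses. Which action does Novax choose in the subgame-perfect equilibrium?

Backward induction with Novax moving first.
- W: Labs Inc. compares 4, -4, -3, 8, 2 and picks R3; Novax would get -9.
- X: Labs Inc. compares -6, 4, -5, 2, -3 and picks R1; Novax would get -3.
- Y: Labs Inc. compares -2, 9, -1, 8, -4 and picks R1; Novax would get 9.
- Z: Labs Inc. compares 9, -6, -5, -4, 5 and picks R0; Novax would get -2.
Novax's induced payoffs are -9, -3, 9, -2, so Novax commits to Y. Subgame-perfect outcome: (R1, Y) with payoffs (9, 9).

Y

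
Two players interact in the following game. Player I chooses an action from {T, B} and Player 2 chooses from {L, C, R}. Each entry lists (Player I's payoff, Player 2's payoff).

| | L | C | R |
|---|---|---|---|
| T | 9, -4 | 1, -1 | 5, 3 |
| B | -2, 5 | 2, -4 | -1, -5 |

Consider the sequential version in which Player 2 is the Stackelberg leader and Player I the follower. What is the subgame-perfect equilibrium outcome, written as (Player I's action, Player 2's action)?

Backward induction with Player 2 moving first.
- L: BR = T, leader payoff -4.
- C: BR = B, leader payoff -4.
- R: BR = T, leader payoff 3.
Player 2's induced payoffs are -4, -4, 3, so Player 2 commits to R. Subgame-perfect outcome: (T, R) with payoffs (5, 3).

(T, R)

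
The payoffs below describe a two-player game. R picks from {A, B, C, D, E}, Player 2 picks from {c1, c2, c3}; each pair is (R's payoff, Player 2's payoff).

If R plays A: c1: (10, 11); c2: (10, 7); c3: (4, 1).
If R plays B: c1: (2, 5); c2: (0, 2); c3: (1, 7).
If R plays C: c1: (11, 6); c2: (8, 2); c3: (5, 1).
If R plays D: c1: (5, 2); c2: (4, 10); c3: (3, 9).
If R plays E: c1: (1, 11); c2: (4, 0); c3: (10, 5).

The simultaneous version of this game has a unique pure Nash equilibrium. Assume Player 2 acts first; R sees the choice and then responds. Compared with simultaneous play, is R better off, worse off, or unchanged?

worse off

R best-responds to each possible Player 2 move:
- c1: BR = C, leader payoff 6.
- c2: BR = A, leader payoff 7.
- c3: BR = E, leader payoff 5.
Player 2's induced payoffs are 6, 7, 5, so Player 2 commits to c2. Subgame-perfect outcome: (A, c2) with payoffs (10, 7).
For the simultaneous game, intersect best replies.
R's best replies: c1→C; c2→A; c3→E.
Player 2's best replies: A→c1; B→c3; C→c1; D→c2; E→c1.
The unique mutual best reply is (C, c1), giving (11, 6).
R earns 10 sequentially versus 11 at the Nash outcome: worse off.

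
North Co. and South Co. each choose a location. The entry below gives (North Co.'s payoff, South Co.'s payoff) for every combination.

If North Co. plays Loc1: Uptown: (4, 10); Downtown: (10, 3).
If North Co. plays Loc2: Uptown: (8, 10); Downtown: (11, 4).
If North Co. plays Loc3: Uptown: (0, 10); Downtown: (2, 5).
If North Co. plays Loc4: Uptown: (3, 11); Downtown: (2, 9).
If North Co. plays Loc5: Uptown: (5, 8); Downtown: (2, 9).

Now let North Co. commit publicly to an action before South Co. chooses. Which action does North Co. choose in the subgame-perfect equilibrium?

Loc2

Work backward from South Co.'s decision.
- Loc1 → South Co. plays Uptown (best of 10, 3); North Co. gets 4.
- Loc2 → South Co. plays Uptown (best of 10, 4); North Co. gets 8.
- Loc3 → South Co. plays Uptown (best of 10, 5); North Co. gets 0.
- Loc4 → South Co. plays Uptown (best of 11, 9); North Co. gets 3.
- Loc5 → South Co. plays Downtown (best of 8, 9); North Co. gets 2.
Maximizing over 4, 8, 0, 3, 2, North Co. chooses Loc2. Subgame-perfect outcome: (Loc2, Uptown) with payoffs (8, 10).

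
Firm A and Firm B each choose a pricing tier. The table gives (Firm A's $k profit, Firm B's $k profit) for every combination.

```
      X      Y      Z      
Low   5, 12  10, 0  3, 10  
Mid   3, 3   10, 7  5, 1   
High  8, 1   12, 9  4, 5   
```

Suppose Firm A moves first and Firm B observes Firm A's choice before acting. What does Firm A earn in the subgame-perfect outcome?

12

Firm B best-responds to each possible Firm A move:
- Low: BR = X, leader payoff 5.
- Mid: BR = Y, leader payoff 10.
- High: BR = Y, leader payoff 12.
Among 5, 10, 12, the best is 12 at High. Subgame-perfect outcome: (High, Y) with payoffs (12, 9).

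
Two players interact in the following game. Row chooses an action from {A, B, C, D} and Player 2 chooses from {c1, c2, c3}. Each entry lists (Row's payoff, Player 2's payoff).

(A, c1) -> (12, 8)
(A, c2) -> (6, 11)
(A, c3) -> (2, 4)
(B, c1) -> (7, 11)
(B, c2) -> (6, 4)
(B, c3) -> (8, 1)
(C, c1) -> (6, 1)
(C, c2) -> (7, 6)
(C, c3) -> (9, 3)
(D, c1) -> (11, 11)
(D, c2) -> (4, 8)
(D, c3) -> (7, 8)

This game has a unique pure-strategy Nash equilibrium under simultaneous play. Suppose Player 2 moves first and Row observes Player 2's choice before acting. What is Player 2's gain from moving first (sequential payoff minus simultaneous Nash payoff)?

Backward induction with Player 2 moving first.
- c1: Row compares 12, 7, 6, 11 and picks A; Player 2 would get 8.
- c2: Row compares 6, 6, 7, 4 and picks C; Player 2 would get 6.
- c3: Row compares 2, 8, 9, 7 and picks C; Player 2 would get 3.
Maximizing over 8, 6, 3, Player 2 chooses c1. Subgame-perfect outcome: (A, c1) with payoffs (12, 8).
Now find the simultaneous Nash equilibrium.
Row's best replies: c1→A; c2→C; c3→C.
Player 2's best replies: A→c2; B→c1; C→c2; D→c1.
The unique mutual best reply is (C, c2), giving (7, 6).
Player 2's commitment gain: 8 − 6 = 2.

2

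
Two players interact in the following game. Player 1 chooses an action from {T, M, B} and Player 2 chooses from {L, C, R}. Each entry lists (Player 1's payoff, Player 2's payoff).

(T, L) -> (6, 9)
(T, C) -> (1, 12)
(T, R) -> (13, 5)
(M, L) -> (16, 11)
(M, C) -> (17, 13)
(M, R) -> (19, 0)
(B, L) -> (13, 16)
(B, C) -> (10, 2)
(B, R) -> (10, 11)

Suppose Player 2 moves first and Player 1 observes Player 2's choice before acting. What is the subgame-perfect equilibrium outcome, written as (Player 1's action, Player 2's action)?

(M, C)

Solve by backward induction (Player 2 leads).
- L: BR = M, leader payoff 11.
- C: BR = M, leader payoff 13.
- R: BR = M, leader payoff 0.
Player 2's induced payoffs are 11, 13, 0, so Player 2 commits to C. Subgame-perfect outcome: (M, C) with payoffs (17, 13).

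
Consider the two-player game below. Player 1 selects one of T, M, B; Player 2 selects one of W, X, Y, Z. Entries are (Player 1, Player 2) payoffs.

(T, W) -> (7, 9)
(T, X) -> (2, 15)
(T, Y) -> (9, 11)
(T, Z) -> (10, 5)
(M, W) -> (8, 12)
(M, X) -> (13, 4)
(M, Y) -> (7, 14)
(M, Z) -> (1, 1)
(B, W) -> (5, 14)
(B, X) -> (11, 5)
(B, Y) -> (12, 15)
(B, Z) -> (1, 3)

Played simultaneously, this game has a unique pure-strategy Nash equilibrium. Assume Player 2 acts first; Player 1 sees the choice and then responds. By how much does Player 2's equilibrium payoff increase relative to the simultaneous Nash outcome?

Player 1 best-responds to each possible Player 2 move:
- W: Player 1 compares 7, 8, 5 and picks M; Player 2 would get 12.
- X: Player 1 compares 2, 13, 11 and picks M; Player 2 would get 4.
- Y: Player 1 compares 9, 7, 12 and picks B; Player 2 would get 15.
- Z: Player 1 compares 10, 1, 1 and picks T; Player 2 would get 5.
Among 12, 4, 15, 5, the best is 15 at Y. Subgame-perfect outcome: (B, Y) with payoffs (12, 15).
Under simultaneous play:
Player 1's best replies: W→M; X→M; Y→B; Z→T.
Player 2's best replies: T→X; M→Y; B→Y.
The unique mutual best reply is (B, Y), giving (12, 15).
Player 2's commitment gain: 15 − 15 = 0.

0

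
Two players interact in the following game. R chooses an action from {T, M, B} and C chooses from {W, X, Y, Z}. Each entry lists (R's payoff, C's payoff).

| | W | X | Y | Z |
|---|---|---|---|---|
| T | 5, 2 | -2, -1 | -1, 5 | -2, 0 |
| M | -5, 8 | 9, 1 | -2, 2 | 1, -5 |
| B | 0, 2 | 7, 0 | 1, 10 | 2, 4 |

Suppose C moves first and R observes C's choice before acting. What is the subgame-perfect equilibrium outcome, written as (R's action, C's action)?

R best-responds to each possible C move:
- W: BR = T, leader payoff 2.
- X: BR = M, leader payoff 1.
- Y: BR = B, leader payoff 10.
- Z: BR = B, leader payoff 4.
Maximizing over 2, 1, 10, 4, C chooses Y. Subgame-perfect outcome: (B, Y) with payoffs (1, 10).

(B, Y)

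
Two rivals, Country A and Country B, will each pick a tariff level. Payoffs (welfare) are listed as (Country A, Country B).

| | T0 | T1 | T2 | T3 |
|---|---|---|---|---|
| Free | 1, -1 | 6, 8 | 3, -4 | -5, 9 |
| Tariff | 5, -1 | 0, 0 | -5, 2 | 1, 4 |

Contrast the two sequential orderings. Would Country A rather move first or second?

second

If Country A leads: Country B's best replies are Free→T3, Tariff→T3; Country A's induced payoffs -5, 1; outcome (Tariff, T3), payoffs (1, 4).
If Country B leads: Country A's best replies are T0→Tariff, T1→Free, T2→Free, T3→Tariff; Country B's induced payoffs -1, 8, -4, 4; outcome (Free, T1), payoffs (6, 8).
Country A gets 1 moving first and 6 moving second, so Country A prefers to move second.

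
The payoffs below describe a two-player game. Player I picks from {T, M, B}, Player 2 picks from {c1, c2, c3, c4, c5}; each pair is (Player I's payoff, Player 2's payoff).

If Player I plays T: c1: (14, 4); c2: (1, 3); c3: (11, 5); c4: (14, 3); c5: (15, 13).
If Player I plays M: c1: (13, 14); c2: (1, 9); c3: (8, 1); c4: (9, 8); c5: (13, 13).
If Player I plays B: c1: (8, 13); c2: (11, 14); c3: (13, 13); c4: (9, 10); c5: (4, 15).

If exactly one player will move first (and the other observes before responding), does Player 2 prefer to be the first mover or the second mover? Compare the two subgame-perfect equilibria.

If Player I leads: Player 2's best replies are T→c5, M→c1, B→c5; Player I's induced payoffs 15, 13, 4; outcome (T, c5), payoffs (15, 13).
If Player 2 leads: Player I's best replies are c1→T, c2→B, c3→B, c4→T, c5→T; Player 2's induced payoffs 4, 14, 13, 3, 13; outcome (B, c2), payoffs (11, 14).
Player 2 gets 14 moving first and 13 moving second, so Player 2 prefers to move first.

first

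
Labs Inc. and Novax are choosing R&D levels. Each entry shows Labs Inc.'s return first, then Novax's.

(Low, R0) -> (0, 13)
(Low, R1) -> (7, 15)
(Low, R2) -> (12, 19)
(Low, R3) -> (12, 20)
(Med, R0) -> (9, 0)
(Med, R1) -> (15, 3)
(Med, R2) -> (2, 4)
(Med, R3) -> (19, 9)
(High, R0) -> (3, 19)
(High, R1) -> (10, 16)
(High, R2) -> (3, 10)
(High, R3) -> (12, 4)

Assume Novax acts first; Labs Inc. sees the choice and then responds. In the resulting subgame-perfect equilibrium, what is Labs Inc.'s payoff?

12

Labs Inc. best-responds to each possible Novax move:
- R0: BR = Med, leader payoff 0.
- R1: BR = Med, leader payoff 3.
- R2: BR = Low, leader payoff 19.
- R3: BR = Med, leader payoff 9.
Among 0, 3, 19, 9, the best is 19 at R2. Subgame-perfect outcome: (Low, R2) with payoffs (12, 19).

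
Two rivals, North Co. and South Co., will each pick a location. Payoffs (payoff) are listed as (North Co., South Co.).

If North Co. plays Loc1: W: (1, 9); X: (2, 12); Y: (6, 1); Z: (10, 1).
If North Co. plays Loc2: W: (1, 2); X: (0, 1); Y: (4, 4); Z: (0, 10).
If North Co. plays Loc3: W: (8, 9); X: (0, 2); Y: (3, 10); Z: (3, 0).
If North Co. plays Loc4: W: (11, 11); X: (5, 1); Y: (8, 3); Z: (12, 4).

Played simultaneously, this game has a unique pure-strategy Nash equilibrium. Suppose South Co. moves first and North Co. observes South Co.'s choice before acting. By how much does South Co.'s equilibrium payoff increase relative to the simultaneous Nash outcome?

Solve by backward induction (South Co. leads).
- W: North Co. compares 1, 1, 8, 11 and picks Loc4; South Co. would get 11.
- X: North Co. compares 2, 0, 0, 5 and picks Loc4; South Co. would get 1.
- Y: North Co. compares 6, 4, 3, 8 and picks Loc4; South Co. would get 3.
- Z: North Co. compares 10, 0, 3, 12 and picks Loc4; South Co. would get 4.
Among 11, 1, 3, 4, the best is 11 at W. Subgame-perfect outcome: (Loc4, W) with payoffs (11, 11).
Now find the simultaneous Nash equilibrium.
North Co.'s best replies: W→Loc4; X→Loc4; Y→Loc4; Z→Loc4.
South Co.'s best replies: Loc1→X; Loc2→Z; Loc3→Y; Loc4→W.
Only (Loc4, W) has each player best-responding; Nash payoffs (11, 11).
South Co.'s commitment gain: 11 − 11 = 0.

0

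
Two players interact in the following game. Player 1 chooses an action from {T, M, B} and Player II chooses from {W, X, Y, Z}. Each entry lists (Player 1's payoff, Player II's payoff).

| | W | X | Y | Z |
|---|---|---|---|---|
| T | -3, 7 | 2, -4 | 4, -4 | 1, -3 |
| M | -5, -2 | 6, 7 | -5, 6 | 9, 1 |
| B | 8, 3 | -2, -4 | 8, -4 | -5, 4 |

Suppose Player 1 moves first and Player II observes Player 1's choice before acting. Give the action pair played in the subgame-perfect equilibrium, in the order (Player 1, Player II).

(M, X)

Backward induction with Player 1 moving first.
- T → Player II plays W (best of 7, -4, -4, -3); Player 1 gets -3.
- M → Player II plays X (best of -2, 7, 6, 1); Player 1 gets 6.
- B → Player II plays Z (best of 3, -4, -4, 4); Player 1 gets -5.
Among -3, 6, -5, the best is 6 at M. Subgame-perfect outcome: (M, X) with payoffs (6, 7).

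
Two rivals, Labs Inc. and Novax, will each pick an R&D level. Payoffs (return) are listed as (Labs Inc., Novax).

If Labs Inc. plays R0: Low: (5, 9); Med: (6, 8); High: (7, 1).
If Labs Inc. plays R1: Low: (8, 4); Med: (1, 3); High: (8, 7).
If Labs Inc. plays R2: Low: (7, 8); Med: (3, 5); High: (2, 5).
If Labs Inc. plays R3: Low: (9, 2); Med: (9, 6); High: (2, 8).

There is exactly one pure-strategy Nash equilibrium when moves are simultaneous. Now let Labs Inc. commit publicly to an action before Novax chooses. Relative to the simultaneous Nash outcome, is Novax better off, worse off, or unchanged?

unchanged

Backward induction with Labs Inc. moving first.
- R0: BR = Low, leader payoff 5.
- R1: BR = High, leader payoff 8.
- R2: BR = Low, leader payoff 7.
- R3: BR = High, leader payoff 2.
Labs Inc.'s induced payoffs are 5, 8, 7, 2, so Labs Inc. commits to R1. Subgame-perfect outcome: (R1, High) with payoffs (8, 7).
For the simultaneous game, intersect best replies.
Labs Inc.'s best replies: Low→R3; Med→R3; High→R1.
Novax's best replies: R0→Low; R1→High; R2→Low; R3→High.
Only (R1, High) has each player best-responding; Nash payoffs (8, 7).
Novax earns 7 sequentially versus 7 at the Nash outcome: unchanged.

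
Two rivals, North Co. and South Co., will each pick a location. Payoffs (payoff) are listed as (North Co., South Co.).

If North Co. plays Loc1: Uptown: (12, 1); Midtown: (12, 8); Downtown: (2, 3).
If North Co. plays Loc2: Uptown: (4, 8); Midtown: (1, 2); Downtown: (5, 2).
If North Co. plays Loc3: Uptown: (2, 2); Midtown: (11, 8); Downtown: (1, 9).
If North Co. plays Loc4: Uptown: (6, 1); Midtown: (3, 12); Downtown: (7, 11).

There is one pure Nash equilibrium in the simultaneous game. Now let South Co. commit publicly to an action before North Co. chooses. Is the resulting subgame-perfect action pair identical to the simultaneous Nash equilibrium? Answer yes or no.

North Co. best-responds to each possible South Co. move:
- Uptown: BR = Loc1, leader payoff 1.
- Midtown: BR = Loc1, leader payoff 8.
- Downtown: BR = Loc4, leader payoff 11.
Among 1, 8, 11, the best is 11 at Downtown. Subgame-perfect outcome: (Loc4, Downtown) with payoffs (7, 11).
For the simultaneous game, intersect best replies.
North Co.'s best replies: Uptown→Loc1; Midtown→Loc1; Downtown→Loc4.
South Co.'s best replies: Loc1→Midtown; Loc2→Uptown; Loc3→Downtown; Loc4→Midtown.
The unique mutual best reply is (Loc1, Midtown), giving (12, 8).
Sequential outcome (Loc4, Downtown) differs from the Nash profile (Loc1, Midtown).

no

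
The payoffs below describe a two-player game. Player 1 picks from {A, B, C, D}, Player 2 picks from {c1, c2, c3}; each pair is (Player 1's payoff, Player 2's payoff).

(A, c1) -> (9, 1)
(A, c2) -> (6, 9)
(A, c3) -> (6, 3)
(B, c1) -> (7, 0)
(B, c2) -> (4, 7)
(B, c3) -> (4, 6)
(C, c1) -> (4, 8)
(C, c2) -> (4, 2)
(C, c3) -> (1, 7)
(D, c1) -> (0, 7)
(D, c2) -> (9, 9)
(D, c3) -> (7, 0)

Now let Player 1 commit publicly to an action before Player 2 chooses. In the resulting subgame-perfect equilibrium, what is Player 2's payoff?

Backward induction with Player 1 moving first.
- A: BR = c2, leader payoff 6.
- B: BR = c2, leader payoff 4.
- C: BR = c1, leader payoff 4.
- D: BR = c2, leader payoff 9.
Player 1's induced payoffs are 6, 4, 4, 9, so Player 1 commits to D. Subgame-perfect outcome: (D, c2) with payoffs (9, 9).

9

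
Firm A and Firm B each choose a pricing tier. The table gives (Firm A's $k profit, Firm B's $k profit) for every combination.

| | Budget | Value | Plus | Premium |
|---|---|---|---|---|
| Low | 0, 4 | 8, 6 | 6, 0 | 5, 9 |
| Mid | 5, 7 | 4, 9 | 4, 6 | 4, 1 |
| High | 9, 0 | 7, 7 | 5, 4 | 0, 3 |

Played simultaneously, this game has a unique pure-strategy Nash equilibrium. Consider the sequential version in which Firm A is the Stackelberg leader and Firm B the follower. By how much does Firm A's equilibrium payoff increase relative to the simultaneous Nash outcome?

Backward induction with Firm A moving first.
- Low → Firm B plays Premium (best of 4, 6, 0, 9); Firm A gets 5.
- Mid → Firm B plays Value (best of 7, 9, 6, 1); Firm A gets 4.
- High → Firm B plays Value (best of 0, 7, 4, 3); Firm A gets 7.
Maximizing over 5, 4, 7, Firm A chooses High. Subgame-perfect outcome: (High, Value) with payoffs (7, 7).
For the simultaneous game, intersect best replies.
Firm A's best replies: Budget→High; Value→Low; Plus→Low; Premium→Low.
Firm B's best replies: Low→Premium; Mid→Value; High→Value.
Only (Low, Premium) has each player best-responding; Nash payoffs (5, 9).
Firm A's commitment gain: 7 − 5 = 2.

2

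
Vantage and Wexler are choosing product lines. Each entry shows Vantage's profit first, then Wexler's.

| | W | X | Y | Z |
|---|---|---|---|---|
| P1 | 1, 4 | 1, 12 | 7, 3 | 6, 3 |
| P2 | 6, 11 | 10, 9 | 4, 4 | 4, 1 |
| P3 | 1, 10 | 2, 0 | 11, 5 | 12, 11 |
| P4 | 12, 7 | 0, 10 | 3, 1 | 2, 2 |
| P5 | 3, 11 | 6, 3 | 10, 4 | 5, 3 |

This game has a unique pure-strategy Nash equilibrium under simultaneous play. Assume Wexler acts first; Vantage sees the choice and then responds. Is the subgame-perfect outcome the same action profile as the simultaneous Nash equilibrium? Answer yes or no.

Solve by backward induction (Wexler leads).
- W → Vantage plays P4 (best of 1, 6, 1, 12, 3); Wexler gets 7.
- X → Vantage plays P2 (best of 1, 10, 2, 0, 6); Wexler gets 9.
- Y → Vantage plays P3 (best of 7, 4, 11, 3, 10); Wexler gets 5.
- Z → Vantage plays P3 (best of 6, 4, 12, 2, 5); Wexler gets 11.
Maximizing over 7, 9, 5, 11, Wexler chooses Z. Subgame-perfect outcome: (P3, Z) with payoffs (12, 11).
Under simultaneous play:
Vantage's best replies: W→P4; X→P2; Y→P3; Z→P3.
Wexler's best replies: P1→X; P2→W; P3→Z; P4→X; P5→W.
The unique mutual best reply is (P3, Z), giving (12, 11).
Sequential outcome (P3, Z) coincides with the Nash profile (P3, Z).

yes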